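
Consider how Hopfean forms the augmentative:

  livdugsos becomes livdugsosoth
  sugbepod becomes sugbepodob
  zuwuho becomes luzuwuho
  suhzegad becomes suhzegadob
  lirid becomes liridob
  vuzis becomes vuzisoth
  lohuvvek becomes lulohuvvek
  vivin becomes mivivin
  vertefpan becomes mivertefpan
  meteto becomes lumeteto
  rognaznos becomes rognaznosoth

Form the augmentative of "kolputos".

lirid and vivin both have last vowel 'i' yet inflect differently (liridob, mivivin), so the last vowel is not what conditions the rule; the final letter is.
"kolputos" ends in -s. The stems ending in -s (rognaznos → rognaznosoth, vuzis → vuzisoth, livdugsos → livdugsosoth) add -oth.
The other patterns: stems ending in -d add -ob; stems ending in -n add the prefix mi-; stems ending in -k or -o add the prefix lu-.
So kolputos → kolputosoth.

kolputosoth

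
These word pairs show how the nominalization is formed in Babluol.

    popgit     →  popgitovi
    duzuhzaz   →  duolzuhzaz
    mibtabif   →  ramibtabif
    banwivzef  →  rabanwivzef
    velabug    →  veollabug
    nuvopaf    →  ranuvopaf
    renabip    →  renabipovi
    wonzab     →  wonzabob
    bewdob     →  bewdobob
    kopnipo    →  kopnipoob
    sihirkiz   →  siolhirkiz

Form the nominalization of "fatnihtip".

wonzab and nuvopaf both have last vowel 'a' yet inflect differently (wonzabob, ranuvopaf), so the last vowel is not what conditions the rule; the final letter is.
"fatnihtip" ends in -p. The one such stem in the data (renabip → renabipovi) adds -ovi, so the same rule applies.
The other patterns: stems ending in -b or -o add -ob; stems ending in -f add the prefix ra-; stems ending in -g or -z insert -ol- after the first vowel.
So fatnihtip → fatnihtipovi.

fatnihtipovi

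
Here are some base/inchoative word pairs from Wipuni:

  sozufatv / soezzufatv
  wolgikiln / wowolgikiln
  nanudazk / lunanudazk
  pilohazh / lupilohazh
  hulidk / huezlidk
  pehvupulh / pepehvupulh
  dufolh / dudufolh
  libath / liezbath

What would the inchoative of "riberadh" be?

riezberadh

"riberadh" has second-to-last letter 'd'. The one such stem in the data (hulidk → huezlidk) inserts -ez- after the first vowel (as do sozufatv, libath), so the same rule applies.
The other patterns: stems whose second-to-last letter is 'z' add the prefix lu-; stems whose second-to-last letter is 'l' repeat the first consonant+vowel as a prefix.
So riberadh → riezberadh.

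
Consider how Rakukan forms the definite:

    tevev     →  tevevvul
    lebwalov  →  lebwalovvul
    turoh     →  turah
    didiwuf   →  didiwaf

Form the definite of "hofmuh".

lebwalov and turoh both have last vowel 'o' yet inflect differently (lebwalovvul, turah), so the last vowel is not what conditions the rule; the final letter is.
"hofmuh" ends in -h. The one such stem in the data (turoh → turah) changes the last vowel to 'a' (as does didiwuf), so the same rule applies.
The other pattern: stems ending in -v double the final consonant and add -ul.
So hofmuh → hofmah.

hofmah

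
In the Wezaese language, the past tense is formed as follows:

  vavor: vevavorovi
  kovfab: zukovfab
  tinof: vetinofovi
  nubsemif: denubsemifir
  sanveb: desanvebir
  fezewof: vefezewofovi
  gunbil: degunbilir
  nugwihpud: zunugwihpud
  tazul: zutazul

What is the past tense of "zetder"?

tazul and gunbil both end in -l yet inflect differently (zutazul, degunbilir), so the final letter is not what conditions the rule; the last vowel is.
"zetder" has last vowel 'e'. The one such stem in the data (sanveb → desanvebir) adds de- … -ir around the stem, so the same rule applies.
The other patterns: stems whose last vowel is 'o' add ve- … -ovi around the stem; stems whose last vowel is 'a' or 'u' add the prefix zu-.
So zetder → dezetderir.

dezetderir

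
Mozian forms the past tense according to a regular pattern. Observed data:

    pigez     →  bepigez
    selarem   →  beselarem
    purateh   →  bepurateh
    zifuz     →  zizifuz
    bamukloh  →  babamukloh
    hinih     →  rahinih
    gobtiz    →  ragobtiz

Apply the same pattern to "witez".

"witez" has last vowel 'e'. The stems whose last vowel is 'e' (purateh → bepurateh, pigez → bepigez, selarem → beselarem) add the prefix be-.
The other patterns: stems whose last vowel is 'i' add the prefix ra-; stems whose last vowel is 'o' or 'u' repeat the first consonant+vowel as a prefix.
So witez → bewitez.

bewitez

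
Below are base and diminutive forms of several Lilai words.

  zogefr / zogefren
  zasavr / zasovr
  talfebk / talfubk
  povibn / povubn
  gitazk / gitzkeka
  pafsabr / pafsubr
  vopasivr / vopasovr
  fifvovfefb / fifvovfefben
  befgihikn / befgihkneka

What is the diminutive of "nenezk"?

zogefr and pafsabr both end in -r yet inflect differently (zogefren, pafsubr), so the final letter is not what conditions the rule; the second-to-last letter is.
"nenezk" has second-to-last letter 'z'. The one such stem in the data (gitazk → gitzkeka) deletes the last vowel and adds -eka (as does befgihikn), so the same rule applies.
So nenezk → nenzkeka.

nenzkeka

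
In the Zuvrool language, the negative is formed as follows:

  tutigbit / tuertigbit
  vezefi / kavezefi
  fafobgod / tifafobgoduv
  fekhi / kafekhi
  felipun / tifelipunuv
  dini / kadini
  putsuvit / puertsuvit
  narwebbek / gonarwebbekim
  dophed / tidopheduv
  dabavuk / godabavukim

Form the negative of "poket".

poerket

dini and tutigbit both have last vowel 'i' yet inflect differently (kadini, tuertigbit), so the last vowel is not what conditions the rule; the final letter is.
"poket" ends in -t. The stems ending in -t (tutigbit → tuertigbit, putsuvit → puertsuvit) insert -er- after the first vowel.
The other patterns: stems ending in -k add go- … -im around the stem; stems ending in -i add the prefix ka-; stems ending in -d or -n add ti- … -uv around the stem.
So poket → poerket.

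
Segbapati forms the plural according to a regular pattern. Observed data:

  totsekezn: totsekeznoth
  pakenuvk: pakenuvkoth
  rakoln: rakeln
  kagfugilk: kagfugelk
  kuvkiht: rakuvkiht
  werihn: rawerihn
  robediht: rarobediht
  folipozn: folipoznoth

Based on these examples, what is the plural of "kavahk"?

rakoln and folipozn both end in -n yet inflect differently (rakeln, folipoznoth), so the final letter is not what conditions the rule; the second-to-last letter is.
"kavahk" has second-to-last letter 'h'. The stems whose second-to-last letter is 'h' (robediht → rarobediht, werihn → rawerihn, kuvkiht → rakuvkiht) add the prefix ra-.
The other patterns: stems whose second-to-last letter is 'l' change the last vowel to 'e'; stems whose second-to-last letter is 'v' or 'z' add -oth.
So kavahk → rakavahk.

rakavahk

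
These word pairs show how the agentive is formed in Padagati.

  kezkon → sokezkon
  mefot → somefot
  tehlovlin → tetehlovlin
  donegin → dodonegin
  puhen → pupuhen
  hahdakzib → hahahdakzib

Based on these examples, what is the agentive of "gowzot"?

kezkon and tehlovlin both end in -n yet inflect differently (sokezkon, tetehlovlin), so the final letter is not what conditions the rule; the last vowel is.
"gowzot" has last vowel 'o'. The stems whose last vowel is 'o' (kezkon → sokezkon, mefot → somefot) add the prefix so-.
So gowzot → sogowzot.

sogowzot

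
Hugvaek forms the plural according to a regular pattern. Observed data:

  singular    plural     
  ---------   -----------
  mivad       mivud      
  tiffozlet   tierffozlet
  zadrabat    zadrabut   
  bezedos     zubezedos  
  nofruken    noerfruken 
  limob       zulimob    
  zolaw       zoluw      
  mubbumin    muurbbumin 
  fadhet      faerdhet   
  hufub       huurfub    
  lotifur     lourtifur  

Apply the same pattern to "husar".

husur

zadrabat and fadhet both end in -t yet inflect differently (zadrabut, faerdhet), so the final letter is not what conditions the rule; the last vowel is.
"husar" has last vowel 'a'. The stems whose last vowel is 'a' (zadrabat → zadrabut, mivad → mivud, zolaw → zoluw) change the last vowel to 'u'.
The other patterns: stems whose last vowel is 'o' add the prefix zu-; stems whose last vowel is 'e' insert -er- after the first vowel; stems whose last vowel is 'i' or 'u' insert -ur- after the first vowel.
So husar → husur.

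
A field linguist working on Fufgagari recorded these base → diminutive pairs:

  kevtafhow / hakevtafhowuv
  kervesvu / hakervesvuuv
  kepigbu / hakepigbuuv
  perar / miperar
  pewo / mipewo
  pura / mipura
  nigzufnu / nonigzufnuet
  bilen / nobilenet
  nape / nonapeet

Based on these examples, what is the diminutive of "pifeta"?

mipifeta

"pifeta" begins with p-. The stems beginning with p- (perar → miperar, pewo → mipewo, pura → mipura) add the prefix mi-.
The other patterns: stems beginning with k- add ha- … -uv around the stem; stems beginning with b- or n- add no- … -et around the stem.
So pifeta → mipifeta.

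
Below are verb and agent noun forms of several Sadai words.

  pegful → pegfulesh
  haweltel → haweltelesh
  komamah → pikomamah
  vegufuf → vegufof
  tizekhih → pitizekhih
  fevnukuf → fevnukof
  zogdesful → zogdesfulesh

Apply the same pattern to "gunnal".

"gunnal" ends in -l. The stems ending in -l (zogdesful → zogdesfulesh, haweltel → haweltelesh, pegful → pegfulesh) add -esh.
So gunnal → gunnalesh.

gunnalesh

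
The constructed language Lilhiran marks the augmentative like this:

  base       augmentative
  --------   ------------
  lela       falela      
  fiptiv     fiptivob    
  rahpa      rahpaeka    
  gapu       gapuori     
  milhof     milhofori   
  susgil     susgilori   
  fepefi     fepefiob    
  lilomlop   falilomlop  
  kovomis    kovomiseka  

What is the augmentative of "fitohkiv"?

lela and rahpa both end in -a yet inflect differently (falela, rahpaeka), so the final letter is not what conditions the rule; the first letter is.
"fitohkiv" begins with f-. The stems beginning with f- (fiptiv → fiptivob, fepefi → fepefiob) add -ob.
So fitohkiv → fitohkivob.

fitohkivob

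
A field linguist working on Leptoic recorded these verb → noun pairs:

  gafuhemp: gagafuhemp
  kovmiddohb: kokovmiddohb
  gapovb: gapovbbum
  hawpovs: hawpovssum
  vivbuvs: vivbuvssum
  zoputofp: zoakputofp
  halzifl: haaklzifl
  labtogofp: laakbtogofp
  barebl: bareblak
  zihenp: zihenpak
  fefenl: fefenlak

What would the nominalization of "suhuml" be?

kovmiddohb and gapovb both end in -b yet inflect differently (kokovmiddohb, gapovbbum), so the final letter is not what conditions the rule; the second-to-last letter is.
"suhuml" has second-to-last letter 'm'. The one such stem in the data (gafuhemp → gagafuhemp) repeats the first consonant+vowel as a prefix (as does kovmiddohb), so the same rule applies.
The other patterns: stems whose second-to-last letter is 'v' double the final consonant and add -um; stems whose second-to-last letter is 'f' insert -ak- after the first vowel; stems whose second-to-last letter is 'b' or 'n' add -ak.
So suhuml → susuhuml.

susuhuml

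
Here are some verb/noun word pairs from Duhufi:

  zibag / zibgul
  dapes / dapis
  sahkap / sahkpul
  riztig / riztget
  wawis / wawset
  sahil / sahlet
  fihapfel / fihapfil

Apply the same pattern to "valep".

zibag and riztig both end in -g yet inflect differently (zibgul, riztget), so the final letter is not what conditions the rule; the last vowel is.
"valep" has last vowel 'e'. The stems whose last vowel is 'e' (fihapfel → fihapfil, dapes → dapis) change the last vowel to 'i'.
The other patterns: stems whose last vowel is 'a' delete the last vowel and add -ul; stems whose last vowel is 'i' delete the last vowel and add -et.
So valep → valip.

valip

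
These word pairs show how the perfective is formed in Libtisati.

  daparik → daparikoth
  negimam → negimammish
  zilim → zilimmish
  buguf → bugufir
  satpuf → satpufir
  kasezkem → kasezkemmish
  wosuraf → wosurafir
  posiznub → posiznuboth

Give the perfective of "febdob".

wosuraf and negimam both have last vowel 'a' yet inflect differently (wosurafir, negimammish), so the last vowel is not what conditions the rule; the final letter is.
"febdob" ends in -b. The one such stem in the data (posiznub → posiznuboth) adds -oth, so the same rule applies.
So febdob → febdoboth.

febdoboth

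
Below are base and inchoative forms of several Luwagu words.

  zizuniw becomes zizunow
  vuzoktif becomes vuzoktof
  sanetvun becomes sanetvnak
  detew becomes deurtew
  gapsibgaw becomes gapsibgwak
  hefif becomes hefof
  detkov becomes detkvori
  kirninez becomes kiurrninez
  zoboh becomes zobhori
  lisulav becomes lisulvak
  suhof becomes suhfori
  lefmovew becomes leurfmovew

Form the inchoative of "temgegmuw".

temgegmwak

suhof and hefif both end in -f yet inflect differently (suhfori, hefof), so the final letter is not what conditions the rule; the last vowel is.
"temgegmuw" has last vowel 'u'. The one such stem in the data (sanetvun → sanetvnak) deletes the last vowel and adds -ak (as do lisulav, gapsibgaw), so the same rule applies.
So temgegmuw → temgegmwak.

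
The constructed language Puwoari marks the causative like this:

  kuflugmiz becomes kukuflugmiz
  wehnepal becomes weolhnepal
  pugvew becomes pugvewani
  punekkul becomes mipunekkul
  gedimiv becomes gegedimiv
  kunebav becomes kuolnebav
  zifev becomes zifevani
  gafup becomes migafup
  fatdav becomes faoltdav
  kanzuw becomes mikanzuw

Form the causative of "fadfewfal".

faoldfewfal

zifev and gedimiv both end in -v yet inflect differently (zifevani, gegedimiv), so the final letter is not what conditions the rule; the last vowel is.
"fadfewfal" has last vowel 'a'. The stems whose last vowel is 'a' (wehnepal → weolhnepal, kunebav → kuolnebav, fatdav → faoltdav) insert -ol- after the first vowel.
The other patterns: stems whose last vowel is 'e' add -ani; stems whose last vowel is 'i' repeat the first consonant+vowel as a prefix; stems whose last vowel is 'u' add the prefix mi-.
So fadfewfal → faoldfewfal.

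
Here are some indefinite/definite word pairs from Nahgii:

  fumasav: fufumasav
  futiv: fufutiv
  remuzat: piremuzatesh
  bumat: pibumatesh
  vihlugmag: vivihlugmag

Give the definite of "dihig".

bumat and fumasav both have last vowel 'a' yet inflect differently (pibumatesh, fufumasav), so the last vowel is not what conditions the rule; the final letter is.
"dihig" ends in -g. The one such stem in the data (vihlugmag → vivihlugmag) repeats the first consonant+vowel as a prefix (as do fumasav, futiv), so the same rule applies.
So dihig → didihig.

didihig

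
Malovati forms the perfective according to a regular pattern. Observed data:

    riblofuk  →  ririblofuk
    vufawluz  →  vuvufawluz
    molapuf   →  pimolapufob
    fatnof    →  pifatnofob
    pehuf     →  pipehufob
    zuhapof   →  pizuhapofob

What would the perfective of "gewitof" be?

pehuf and riblofuk both have last vowel 'u' yet inflect differently (pipehufob, ririblofuk), so the last vowel is not what conditions the rule; the final letter is.
"gewitof" ends in -f. The stems ending in -f (pehuf → pipehufob, fatnof → pifatnofob, zuhapof → pizuhapofob) add pi- … -ob around the stem.
The other pattern: stems ending in -k or -z repeat the first consonant+vowel as a prefix.
So gewitof → pigewitofob.

pigewitofob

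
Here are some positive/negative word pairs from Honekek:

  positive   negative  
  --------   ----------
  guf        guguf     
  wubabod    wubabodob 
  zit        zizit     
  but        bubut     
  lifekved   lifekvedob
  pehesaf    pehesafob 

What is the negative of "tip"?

titip

pehesaf and guf both end in -f yet inflect differently (pehesafob, guguf), so the final letter is not what conditions the rule; the number of vowels is.
"tip" has 1 vowel. The stems with 1 vowel (but → bubut, guf → guguf, zit → zizit) repeat the first consonant+vowel as a prefix.
The other pattern: stems with 3 vowels add -ob.
So tip → titip.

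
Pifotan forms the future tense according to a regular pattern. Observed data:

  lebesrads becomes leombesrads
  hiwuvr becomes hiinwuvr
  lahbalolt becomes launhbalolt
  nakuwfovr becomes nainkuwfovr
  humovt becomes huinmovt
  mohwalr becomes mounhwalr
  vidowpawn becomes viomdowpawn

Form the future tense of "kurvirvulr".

nakuwfovr and mohwalr both end in -r yet inflect differently (nainkuwfovr, mounhwalr), so the final letter is not what conditions the rule; the second-to-last letter is.
"kurvirvulr" has second-to-last letter 'l'. The stems whose second-to-last letter is 'l' (mohwalr → mounhwalr, lahbalolt → launhbalolt) insert -un- after the first vowel.
The other patterns: stems whose second-to-last letter is 'v' insert -in- after the first vowel; stems whose second-to-last letter is 'd' or 'w' insert -om- after the first vowel.
So kurvirvulr → kuunrvirvulr.

kuunrvirvulr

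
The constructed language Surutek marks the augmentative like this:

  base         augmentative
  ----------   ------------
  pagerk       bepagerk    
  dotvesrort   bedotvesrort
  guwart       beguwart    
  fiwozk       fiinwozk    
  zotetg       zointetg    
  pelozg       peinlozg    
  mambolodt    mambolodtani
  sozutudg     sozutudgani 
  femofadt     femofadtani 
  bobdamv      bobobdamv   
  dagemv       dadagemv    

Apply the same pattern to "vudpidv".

vudpidvani

pagerk and fiwozk both end in -k yet inflect differently (bepagerk, fiinwozk), so the final letter is not what conditions the rule; the second-to-last letter is.
"vudpidv" has second-to-last letter 'd'. The stems whose second-to-last letter is 'd' (mambolodt → mambolodtani, sozutudg → sozutudgani, femofadt → femofadtani) add -ani.
So vudpidv → vudpidvani.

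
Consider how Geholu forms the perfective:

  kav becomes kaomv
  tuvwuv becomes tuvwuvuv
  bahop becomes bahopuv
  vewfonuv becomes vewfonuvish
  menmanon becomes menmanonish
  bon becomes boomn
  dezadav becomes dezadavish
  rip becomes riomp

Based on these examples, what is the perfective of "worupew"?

kav and tuvwuv both end in -v yet inflect differently (kaomv, tuvwuvuv), so the final letter is not what conditions the rule; the number of vowels is.
"worupew" has 3 vowels. The stems with 3 vowels (vewfonuv → vewfonuvish, menmanon → menmanonish, dezadav → dezadavish) add -ish.
The other patterns: stems with 1 vowel insert -om- after the first vowel; stems with 2 vowels add -uv.
So worupew → worupewish.

worupewish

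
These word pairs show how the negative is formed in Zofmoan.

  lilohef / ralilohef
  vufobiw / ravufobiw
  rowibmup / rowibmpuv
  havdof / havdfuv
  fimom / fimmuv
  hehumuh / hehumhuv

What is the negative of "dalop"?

lilohef and havdof both end in -f yet inflect differently (ralilohef, havdfuv), so the final letter is not what conditions the rule; the last vowel is.
"dalop" has last vowel 'o'. The stems whose last vowel is 'o' (havdof → havdfuv, fimom → fimmuv) delete the last vowel and add -uv.
So dalop → dalpuv.

dalpuv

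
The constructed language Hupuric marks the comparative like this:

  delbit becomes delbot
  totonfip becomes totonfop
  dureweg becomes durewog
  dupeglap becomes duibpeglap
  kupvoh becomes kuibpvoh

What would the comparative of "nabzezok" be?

"nabzezok" has last vowel 'o'. The one such stem in the data (kupvoh → kuibpvoh) inserts -ib- after the first vowel (as does dupeglap), so the same rule applies.
So nabzezok → naibbzezok.

naibbzezok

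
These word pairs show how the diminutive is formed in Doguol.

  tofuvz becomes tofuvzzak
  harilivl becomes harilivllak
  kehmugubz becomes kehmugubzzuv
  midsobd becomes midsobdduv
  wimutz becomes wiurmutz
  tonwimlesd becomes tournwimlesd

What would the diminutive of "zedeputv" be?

"zedeputv" has second-to-last letter 't'. The one such stem in the data (wimutz → wiurmutz) inserts -ur- after the first vowel (as does tonwimlesd), so the same rule applies.
The other patterns: stems whose second-to-last letter is 'v' double the final consonant and add -ak; stems whose second-to-last letter is 'b' double the final consonant and add -uv.
So zedeputv → zeurdeputv.

zeurdeputv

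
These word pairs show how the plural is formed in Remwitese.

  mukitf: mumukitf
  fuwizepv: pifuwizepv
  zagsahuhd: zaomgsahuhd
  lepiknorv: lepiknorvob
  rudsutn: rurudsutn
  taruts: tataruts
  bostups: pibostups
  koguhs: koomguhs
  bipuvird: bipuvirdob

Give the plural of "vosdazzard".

vosdazzardob

"vosdazzard" has second-to-last letter 'r'. The stems whose second-to-last letter is 'r' (bipuvird → bipuvirdob, lepiknorv → lepiknorvob) add -ob.
So vosdazzard → vosdazzardob.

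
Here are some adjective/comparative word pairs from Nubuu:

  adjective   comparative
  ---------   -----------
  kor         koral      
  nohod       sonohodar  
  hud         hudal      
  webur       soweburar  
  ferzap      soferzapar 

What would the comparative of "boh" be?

bohal

"boh" has 1 vowel. The stems with 1 vowel (kor → koral, hud → hudal) add -al.
So boh → bohal.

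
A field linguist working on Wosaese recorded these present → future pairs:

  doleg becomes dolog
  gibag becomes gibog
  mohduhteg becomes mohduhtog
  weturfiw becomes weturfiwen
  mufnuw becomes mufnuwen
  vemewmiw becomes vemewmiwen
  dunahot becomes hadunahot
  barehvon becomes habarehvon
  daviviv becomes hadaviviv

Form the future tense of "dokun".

weturfiw and daviviv both have last vowel 'i' yet inflect differently (weturfiwen, hadaviviv), so the last vowel is not what conditions the rule; the final letter is.
"dokun" ends in -n. The one such stem in the data (barehvon → habarehvon) adds the prefix ha-, so the same rule applies.
The other patterns: stems ending in -g change the last vowel to 'o'; stems ending in -w add -en.
So dokun → hadokun.

hadokun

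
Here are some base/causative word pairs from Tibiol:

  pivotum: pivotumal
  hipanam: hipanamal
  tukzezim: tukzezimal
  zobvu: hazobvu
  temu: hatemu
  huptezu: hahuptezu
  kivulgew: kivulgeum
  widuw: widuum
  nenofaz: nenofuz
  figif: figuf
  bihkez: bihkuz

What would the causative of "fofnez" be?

fofnuz

pivotum and zobvu both have last vowel 'u' yet inflect differently (pivotumal, hazobvu), so the last vowel is not what conditions the rule; the final letter is.
"fofnez" ends in -z. The stems ending in -z (nenofaz → nenofuz, bihkez → bihkuz) change the last vowel to 'u'.
So fofnez → fofnuz.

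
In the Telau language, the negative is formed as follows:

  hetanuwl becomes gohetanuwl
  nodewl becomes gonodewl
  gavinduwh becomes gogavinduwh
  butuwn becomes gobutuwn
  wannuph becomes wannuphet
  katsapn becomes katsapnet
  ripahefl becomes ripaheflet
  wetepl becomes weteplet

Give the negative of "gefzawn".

gavinduwh and wannuph both end in -h yet inflect differently (gogavinduwh, wannuphet), so the final letter is not what conditions the rule; the second-to-last letter is.
"gefzawn" has second-to-last letter 'w'. The stems whose second-to-last letter is 'w' (hetanuwl → gohetanuwl, nodewl → gonodewl, gavinduwh → gogavinduwh) add the prefix go-.
So gefzawn → gogefzawn.

gogefzawn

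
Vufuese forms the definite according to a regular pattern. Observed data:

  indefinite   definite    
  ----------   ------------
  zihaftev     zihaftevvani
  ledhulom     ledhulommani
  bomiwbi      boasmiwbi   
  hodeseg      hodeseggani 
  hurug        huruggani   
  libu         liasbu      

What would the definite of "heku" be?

heasku

libu and hurug both have last vowel 'u' yet inflect differently (liasbu, huruggani), so the last vowel is not what conditions the rule; whether the stem ends in a vowel or a consonant is.
"heku" ends in a vowel. The stems ending in a vowel (libu → liasbu, bomiwbi → boasmiwbi) insert -as- after the first vowel.
The other pattern: stems ending in a consonant double the final consonant and add -ani.
So heku → heasku.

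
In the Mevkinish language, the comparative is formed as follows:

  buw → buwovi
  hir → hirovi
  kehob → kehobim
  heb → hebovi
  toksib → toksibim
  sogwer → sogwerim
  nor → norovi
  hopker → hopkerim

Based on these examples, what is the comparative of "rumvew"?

rumvewim

heb and kehob both end in -b yet inflect differently (hebovi, kehobim), so the final letter is not what conditions the rule; the number of vowels is.
"rumvew" has 2 vowels. The stems with 2 vowels (kehob → kehobim, hopker → hopkerim, toksib → toksibim) add -im.
So rumvew → rumvewim.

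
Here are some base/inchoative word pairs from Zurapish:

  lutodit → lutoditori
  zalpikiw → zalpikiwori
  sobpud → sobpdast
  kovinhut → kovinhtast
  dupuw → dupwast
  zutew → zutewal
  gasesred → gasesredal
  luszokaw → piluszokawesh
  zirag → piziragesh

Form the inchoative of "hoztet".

lutodit and kovinhut both end in -t yet inflect differently (lutoditori, kovinhtast), so the final letter is not what conditions the rule; the last vowel is.
"hoztet" has last vowel 'e'. The stems whose last vowel is 'e' (zutew → zutewal, gasesred → gasesredal) add -al.
So hoztet → hoztetal.

hoztetal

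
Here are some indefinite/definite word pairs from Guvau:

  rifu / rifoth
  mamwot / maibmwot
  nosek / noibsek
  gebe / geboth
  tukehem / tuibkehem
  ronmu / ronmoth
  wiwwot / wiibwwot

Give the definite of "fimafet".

fiibmafet

gebe and nosek both have last vowel 'e' yet inflect differently (geboth, noibsek), so the last vowel is not what conditions the rule; whether the stem ends in a vowel or a consonant is.
"fimafet" ends in a consonant. The stems ending in a consonant (wiwwot → wiibwwot, nosek → noibsek, mamwot → maibmwot) insert -ib- after the first vowel.
The other pattern: stems ending in a vowel drop the final letter and add -oth.
So fimafet → fiibmafet.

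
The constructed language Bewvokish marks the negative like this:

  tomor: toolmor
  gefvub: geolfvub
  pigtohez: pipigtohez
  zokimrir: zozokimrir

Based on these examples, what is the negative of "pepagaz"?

pepepagaz

"pepagaz" has 3 vowels. The stems with 3 vowels (zokimrir → zozokimrir, pigtohez → pipigtohez) repeat the first consonant+vowel as a prefix.
The other pattern: stems with 2 vowels insert -ol- after the first vowel.
So pepagaz → pepepagaz.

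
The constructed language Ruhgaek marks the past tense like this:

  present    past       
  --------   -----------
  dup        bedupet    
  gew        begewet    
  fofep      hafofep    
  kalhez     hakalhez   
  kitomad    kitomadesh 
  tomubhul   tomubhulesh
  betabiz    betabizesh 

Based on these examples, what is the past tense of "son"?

besonet

dup and fofep both end in -p yet inflect differently (bedupet, hafofep), so the final letter is not what conditions the rule; the number of vowels is.
"son" has 1 vowel. The stems with 1 vowel (dup → bedupet, gew → begewet) add be- … -et around the stem.
The other patterns: stems with 2 vowels add the prefix ha-; stems with 3 vowels add -esh.
So son → besonet.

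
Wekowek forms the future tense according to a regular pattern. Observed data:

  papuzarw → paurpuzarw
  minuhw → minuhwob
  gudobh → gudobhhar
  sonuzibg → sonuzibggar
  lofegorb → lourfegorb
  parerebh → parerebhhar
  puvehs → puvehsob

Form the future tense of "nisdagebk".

minuhw and papuzarw both end in -w yet inflect differently (minuhwob, paurpuzarw), so the final letter is not what conditions the rule; the second-to-last letter is.
"nisdagebk" has second-to-last letter 'b'. The stems whose second-to-last letter is 'b' (parerebh → parerebhhar, gudobh → gudobhhar, sonuzibg → sonuzibggar) double the final consonant and add -ar.
So nisdagebk → nisdagebkkar.

nisdagebkkar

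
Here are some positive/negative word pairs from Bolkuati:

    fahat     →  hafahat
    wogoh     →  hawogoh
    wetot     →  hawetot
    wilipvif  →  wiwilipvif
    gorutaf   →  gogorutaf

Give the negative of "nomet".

hanomet

fahat and gorutaf both have last vowel 'a' yet inflect differently (hafahat, gogorutaf), so the last vowel is not what conditions the rule; the final letter is.
"nomet" ends in -t. The stems ending in -t (fahat → hafahat, wetot → hawetot) add the prefix ha-.
The other pattern: stems ending in -f repeat the first consonant+vowel as a prefix.
So nomet → hanomet.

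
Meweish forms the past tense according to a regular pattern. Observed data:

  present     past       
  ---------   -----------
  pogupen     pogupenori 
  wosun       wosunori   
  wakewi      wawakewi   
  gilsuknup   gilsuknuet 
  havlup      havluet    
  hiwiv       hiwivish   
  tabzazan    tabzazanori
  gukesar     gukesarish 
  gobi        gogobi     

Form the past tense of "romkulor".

romkulorish

wosun and gilsuknup both have last vowel 'u' yet inflect differently (wosunori, gilsuknuet), so the last vowel is not what conditions the rule; the final letter is.
"romkulor" ends in -r. The one such stem in the data (gukesar → gukesarish) adds -ish, so the same rule applies.
So romkulor → romkulorish.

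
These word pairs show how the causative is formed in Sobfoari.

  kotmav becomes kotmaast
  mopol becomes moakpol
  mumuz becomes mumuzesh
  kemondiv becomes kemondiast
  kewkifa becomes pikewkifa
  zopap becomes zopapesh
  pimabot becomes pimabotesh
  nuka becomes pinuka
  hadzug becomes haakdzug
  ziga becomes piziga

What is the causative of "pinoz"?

kotmav and kewkifa both have last vowel 'a' yet inflect differently (kotmaast, pikewkifa), so the last vowel is not what conditions the rule; the final letter is.
"pinoz" ends in -z. The one such stem in the data (mumuz → mumuzesh) adds -esh, so the same rule applies.
So pinoz → pinozesh.

pinozesh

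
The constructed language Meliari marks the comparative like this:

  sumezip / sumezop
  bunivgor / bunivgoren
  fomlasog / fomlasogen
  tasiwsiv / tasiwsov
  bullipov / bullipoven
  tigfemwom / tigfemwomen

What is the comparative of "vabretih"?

"vabretih" has last vowel 'i'. The stems whose last vowel is 'i' (tasiwsiv → tasiwsov, sumezip → sumezop) change the last vowel to 'o'.
So vabretih → vabretoh.

vabretoh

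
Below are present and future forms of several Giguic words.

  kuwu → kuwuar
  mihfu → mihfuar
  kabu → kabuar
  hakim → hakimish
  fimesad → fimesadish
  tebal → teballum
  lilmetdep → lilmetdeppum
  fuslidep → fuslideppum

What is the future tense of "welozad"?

"welozad" ends in -d. The one such stem in the data (fimesad → fimesadish) adds -ish, so the same rule applies.
So welozad → welozadish.

welozadish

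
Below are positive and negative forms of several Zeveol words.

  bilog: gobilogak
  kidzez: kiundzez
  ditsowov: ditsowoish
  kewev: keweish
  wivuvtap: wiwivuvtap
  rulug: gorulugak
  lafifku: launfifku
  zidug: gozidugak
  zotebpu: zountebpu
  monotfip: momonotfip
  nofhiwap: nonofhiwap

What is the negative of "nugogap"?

nunugogap

"nugogap" ends in -p. The stems ending in -p (monotfip → momonotfip, wivuvtap → wiwivuvtap, nofhiwap → nonofhiwap) repeat the first consonant+vowel as a prefix.
The other patterns: stems ending in -g add go- … -ak around the stem; stems ending in -v drop the final letter and add -ish; stems ending in -u or -z insert -un- after the first vowel.
So nugogap → nunugogap.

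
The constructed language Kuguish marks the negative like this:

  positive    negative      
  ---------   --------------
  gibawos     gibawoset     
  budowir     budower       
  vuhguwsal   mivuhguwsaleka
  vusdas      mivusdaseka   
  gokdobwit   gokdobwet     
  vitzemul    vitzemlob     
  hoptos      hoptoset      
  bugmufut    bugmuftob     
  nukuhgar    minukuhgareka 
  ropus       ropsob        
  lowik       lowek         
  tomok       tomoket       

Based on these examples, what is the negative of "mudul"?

mudlob

hoptos and vusdas both end in -s yet inflect differently (hoptoset, mivusdaseka), so the final letter is not what conditions the rule; the last vowel is.
"mudul" has last vowel 'u'. The stems whose last vowel is 'u' (bugmufut → bugmuftob, ropus → ropsob, vitzemul → vitzemlob) delete the last vowel and add -ob.
So mudul → mudlob.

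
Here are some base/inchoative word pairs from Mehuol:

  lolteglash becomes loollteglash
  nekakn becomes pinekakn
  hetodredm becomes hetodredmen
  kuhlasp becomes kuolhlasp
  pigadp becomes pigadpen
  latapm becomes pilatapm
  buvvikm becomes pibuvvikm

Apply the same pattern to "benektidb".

benektidben

"benektidb" has second-to-last letter 'd'. The stems whose second-to-last letter is 'd' (pigadp → pigadpen, hetodredm → hetodredmen) add -en.
So benektidb → benektidben.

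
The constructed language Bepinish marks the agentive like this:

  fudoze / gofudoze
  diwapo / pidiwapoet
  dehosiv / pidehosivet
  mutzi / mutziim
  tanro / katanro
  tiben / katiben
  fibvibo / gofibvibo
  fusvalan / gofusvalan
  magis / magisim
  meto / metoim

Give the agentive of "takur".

diwapo and meto both end in -o yet inflect differently (pidiwapoet, metoim), so the final letter is not what conditions the rule; the first letter is.
"takur" begins with t-. The stems beginning with t- (tiben → katiben, tanro → katanro) add the prefix ka-.
The other patterns: stems beginning with d- add pi- … -et around the stem; stems beginning with m- add -im; stems beginning with f- add the prefix go-.
So takur → katakur.

katakur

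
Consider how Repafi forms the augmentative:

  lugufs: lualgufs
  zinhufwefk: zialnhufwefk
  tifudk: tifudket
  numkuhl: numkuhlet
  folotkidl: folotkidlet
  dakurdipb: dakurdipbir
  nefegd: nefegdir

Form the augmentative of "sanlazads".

zinhufwefk and tifudk both end in -k yet inflect differently (zialnhufwefk, tifudket), so the final letter is not what conditions the rule; the second-to-last letter is.
"sanlazads" has second-to-last letter 'd'. The stems whose second-to-last letter is 'd' (tifudk → tifudket, folotkidl → folotkidlet) add -et.
The other patterns: stems whose second-to-last letter is 'f' insert -al- after the first vowel; stems whose second-to-last letter is 'g' or 'p' add -ir.
So sanlazads → sanlazadset.

sanlazadset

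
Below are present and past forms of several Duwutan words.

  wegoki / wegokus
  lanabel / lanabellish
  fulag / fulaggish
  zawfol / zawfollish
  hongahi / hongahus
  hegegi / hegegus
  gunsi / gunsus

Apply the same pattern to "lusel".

lusellish

gunsi and zawfol both have 2 vowels yet inflect differently (gunsus, zawfollish), so the number of vowels is not what conditions the rule; the final letter is.
"lusel" ends in -l. The stems ending in -l (zawfol → zawfollish, lanabel → lanabellish) double the final consonant and add -ish.
The other pattern: stems ending in -i drop the final letter and add -us.
So lusel → lusellish.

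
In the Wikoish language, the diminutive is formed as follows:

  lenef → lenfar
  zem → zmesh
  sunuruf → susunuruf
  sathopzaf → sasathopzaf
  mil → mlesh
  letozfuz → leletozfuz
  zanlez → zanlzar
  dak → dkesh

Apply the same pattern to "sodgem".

sodgmar

lenef and sathopzaf both end in -f yet inflect differently (lenfar, sasathopzaf), so the final letter is not what conditions the rule; the number of vowels is.
"sodgem" has 2 vowels. The stems with 2 vowels (lenef → lenfar, zanlez → zanlzar) delete the last vowel and add -ar.
So sodgem → sodgmar.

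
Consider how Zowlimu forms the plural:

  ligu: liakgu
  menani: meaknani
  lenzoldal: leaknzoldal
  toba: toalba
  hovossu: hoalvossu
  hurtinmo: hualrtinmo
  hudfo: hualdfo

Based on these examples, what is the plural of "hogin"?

ligu and hovossu both end in -u yet inflect differently (liakgu, hoalvossu), so the final letter is not what conditions the rule; the first letter is.
"hogin" begins with h-. The stems beginning with h- (hovossu → hoalvossu, hurtinmo → hualrtinmo, hudfo → hualdfo) insert -al- after the first vowel.
The other pattern: stems beginning with l- or m- insert -ak- after the first vowel.
So hogin → hoalgin.

hoalgin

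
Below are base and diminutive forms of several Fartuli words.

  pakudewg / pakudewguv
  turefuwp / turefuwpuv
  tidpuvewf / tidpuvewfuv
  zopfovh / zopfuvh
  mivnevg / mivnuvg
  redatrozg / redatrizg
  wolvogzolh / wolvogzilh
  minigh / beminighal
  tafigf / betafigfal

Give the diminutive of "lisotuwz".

lisotuwzuv

pakudewg and mivnevg both end in -g yet inflect differently (pakudewguv, mivnuvg), so the final letter is not what conditions the rule; the second-to-last letter is.
"lisotuwz" has second-to-last letter 'w'. The stems whose second-to-last letter is 'w' (pakudewg → pakudewguv, turefuwp → turefuwpuv, tidpuvewf → tidpuvewfuv) add -uv.
So lisotuwz → lisotuwzuv.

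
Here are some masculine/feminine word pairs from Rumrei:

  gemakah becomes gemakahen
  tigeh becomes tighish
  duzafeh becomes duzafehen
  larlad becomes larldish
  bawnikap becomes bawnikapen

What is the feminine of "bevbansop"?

tigeh and duzafeh both end in -h yet inflect differently (tighish, duzafehen), so the final letter is not what conditions the rule; the number of vowels is.
"bevbansop" has 3 vowels. The stems with 3 vowels (duzafeh → duzafehen, bawnikap → bawnikapen, gemakah → gemakahen) add -en.
The other pattern: stems with 2 vowels delete the last vowel and add -ish.
So bevbansop → bevbansopen.

bevbansopen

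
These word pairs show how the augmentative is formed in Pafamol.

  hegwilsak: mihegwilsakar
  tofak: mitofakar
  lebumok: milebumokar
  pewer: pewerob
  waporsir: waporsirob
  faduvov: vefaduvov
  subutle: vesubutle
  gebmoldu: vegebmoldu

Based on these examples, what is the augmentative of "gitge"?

vegitge

lebumok and faduvov both have last vowel 'o' yet inflect differently (milebumokar, vefaduvov), so the last vowel is not what conditions the rule; the final letter is.
"gitge" ends in -e. The one such stem in the data (subutle → vesubutle) adds the prefix ve-, so the same rule applies.
The other patterns: stems ending in -k add mi- … -ar around the stem; stems ending in -r add -ob.
So gitge → vegitge.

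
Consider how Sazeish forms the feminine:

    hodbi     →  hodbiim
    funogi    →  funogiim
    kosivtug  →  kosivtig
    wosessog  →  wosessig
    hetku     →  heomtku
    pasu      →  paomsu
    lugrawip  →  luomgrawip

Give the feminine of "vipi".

kosivtug and hetku both have last vowel 'u' yet inflect differently (kosivtig, heomtku), so the last vowel is not what conditions the rule; the final letter is.
"vipi" ends in -i. The stems ending in -i (hodbi → hodbiim, funogi → funogiim) add -im.
So vipi → vipiim.

vipiim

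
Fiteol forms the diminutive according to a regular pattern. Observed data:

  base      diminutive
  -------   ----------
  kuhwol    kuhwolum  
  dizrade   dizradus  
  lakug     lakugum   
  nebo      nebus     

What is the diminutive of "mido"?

nebo and kuhwol both have last vowel 'o' yet inflect differently (nebus, kuhwolum), so the last vowel is not what conditions the rule; whether the stem ends in a vowel or a consonant is.
"mido" ends in a vowel. The stems ending in a vowel (dizrade → dizradus, nebo → nebus) drop the final letter and add -us.
So mido → midus.

midus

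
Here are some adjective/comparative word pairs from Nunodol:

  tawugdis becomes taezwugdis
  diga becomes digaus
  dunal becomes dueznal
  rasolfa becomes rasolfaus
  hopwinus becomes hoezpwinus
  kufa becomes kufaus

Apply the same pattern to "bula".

"bula" ends in a vowel. The stems ending in a vowel (kufa → kufaus, diga → digaus, rasolfa → rasolfaus) add -us.
So bula → bulaus.

bulaus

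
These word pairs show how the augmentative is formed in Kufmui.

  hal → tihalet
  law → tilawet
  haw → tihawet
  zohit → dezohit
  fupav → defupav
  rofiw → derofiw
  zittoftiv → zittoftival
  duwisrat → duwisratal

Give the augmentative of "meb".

timebet

law and rofiw both end in -w yet inflect differently (tilawet, derofiw), so the final letter is not what conditions the rule; the number of vowels is.
"meb" has 1 vowel. The stems with 1 vowel (hal → tihalet, law → tilawet, haw → tihawet) add ti- … -et around the stem.
The other patterns: stems with 2 vowels add the prefix de-; stems with 3 vowels add -al.
So meb → timebet.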